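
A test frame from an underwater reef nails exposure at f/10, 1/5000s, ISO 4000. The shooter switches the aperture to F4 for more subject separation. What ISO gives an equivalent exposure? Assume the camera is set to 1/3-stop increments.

Aperture: f/10 → f/9 → f/8 → f/7.1 → f/6.3 → f/5.6 → f/5 → f/4.5 → f/4 — 2 2/3 stops larger aperture (brighter).
Need 2 2/3 stops darker from the ISO: 4000 → 3200 → 2500 → 2000 → 1600 → 1250 → 1000 → 800 → 640.

ISO 640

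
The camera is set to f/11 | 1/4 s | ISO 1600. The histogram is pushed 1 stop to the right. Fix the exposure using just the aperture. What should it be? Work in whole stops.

f/16

Overexposed by 1 stop → need 1 stop darker.
Aperture: f/11 → f/16.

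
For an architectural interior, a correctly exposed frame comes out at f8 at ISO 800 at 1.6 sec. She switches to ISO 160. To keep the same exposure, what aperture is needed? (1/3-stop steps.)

ISO: 800 → 640 → 500 → 400 → 320 → 250 → 200 → 160 — 2 1/3 stops lower (darker).
Need 2 1/3 stops brighter from the aperture: f/8 → f/7.1 → f/6.3 → f/5.6 → f/5 → f/4.5 → f/4 → f/3.5.

f/3.5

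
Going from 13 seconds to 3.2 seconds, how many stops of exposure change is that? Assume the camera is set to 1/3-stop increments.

13 → 10 → 8 → 6 → 5 → 4 → 3.2 — count the steps: 6 third-stops = 2 stops.

2 stops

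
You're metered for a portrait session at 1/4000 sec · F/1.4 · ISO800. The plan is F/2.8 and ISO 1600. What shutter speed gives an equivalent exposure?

Aperture: f/1.4 → f/2 → f/2.8 — 2 stops smaller aperture (darker).
ISO: 800 → 1600 — 1 stop higher (brighter).
Net change so far: 1 stop darker. Offset with the shutter speed: 1/4000 → 1/2000.

1/2000s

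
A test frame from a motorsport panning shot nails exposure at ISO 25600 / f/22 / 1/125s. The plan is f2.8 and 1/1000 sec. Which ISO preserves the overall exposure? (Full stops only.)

Aperture: f/22 → f/16 → f/11 → f/8 → f/5.6 → f/4 → f/2.8 — 6 stops wider (brighter).
Shutter speed: 1/125 → 1/250 → 1/500 → 1/1000 — 3 stops shorter (darker).
Net change so far: 3 stops brighter. Offset with the ISO: 25600 → 12800 → 6400 → 3200.

ISO 3200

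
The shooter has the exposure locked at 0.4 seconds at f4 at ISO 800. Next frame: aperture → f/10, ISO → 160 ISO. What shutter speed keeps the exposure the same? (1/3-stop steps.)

Aperture: f/4 → f/4.5 → f/5 → f/5.6 → f/6.3 → f/7.1 → f/8 → f/9 → f/10 — 2 2/3 stops stopped down (darker).
ISO: 800 → 640 → 500 → 400 → 320 → 250 → 200 → 160 — 2 1/3 stops dropped (darker).
Net change so far: 5 stops darker. Offset with the shutter speed: 0.4 → 0.5 → 0.6 → 0.8 → 1 → 1.3 → 1.6 → 2 → 2.5 → 3.2 → 4 → 5 → 6 → 8 → 10 → 13.

13 s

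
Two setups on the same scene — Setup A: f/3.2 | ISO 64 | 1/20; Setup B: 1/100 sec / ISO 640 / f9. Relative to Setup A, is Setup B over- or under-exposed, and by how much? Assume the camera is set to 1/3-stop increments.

2 stops darker

Aperture: f/3.2 → f/3.5 → f/4 → f/4.5 → f/5 → f/5.6 → f/6.3 → f/7.1 → f/8 → f/9 — 3 stops narrower (darker).
Shutter speed: 1/20 → 1/25 → 1/30 → 1/40 → 1/50 → 1/60 → 1/80 → 1/100 — 2 1/3 stops faster (darker).
ISO: 64 → 80 → 100 → 125 → 160 → 200 → 250 → 320 → 400 → 500 → 640 — 3 1/3 stops raised (brighter).
Net: −3 −2 1/3 +3 1/3 = −2 stops.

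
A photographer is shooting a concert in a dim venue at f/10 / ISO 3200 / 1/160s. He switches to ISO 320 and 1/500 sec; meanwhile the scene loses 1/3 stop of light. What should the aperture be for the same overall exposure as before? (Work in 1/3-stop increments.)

Scene light: 1/3 stop darker.
ISO: 3200 → 2500 → 2000 → 1600 → 1250 → 1000 → 800 → 640 → 500 → 400 → 320 — 3 1/3 stops dropped (darker).
Shutter speed: 1/160 → 1/200 → 1/250 → 1/320 → 1/400 → 1/500 — 1 2/3 stops faster (darker).
Net so far: 5 1/3 stops darker. Aperture: f/10 → f/9 → f/8 → f/7.1 → f/6.3 → f/5.6 → f/5 → f/4.5 → f/4 → f/3.5 → f/3.2 → f/2.8 → f/2.5 → f/2.2 → f/2 → f/1.8 → f/1.6.

f/1.6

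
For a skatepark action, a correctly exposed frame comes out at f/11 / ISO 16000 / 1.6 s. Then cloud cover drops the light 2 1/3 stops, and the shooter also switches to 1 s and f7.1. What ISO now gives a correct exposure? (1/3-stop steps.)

ISO 51200

Scene light: 2 1/3 stops darker.
Shutter speed: 1.6 → 1.3 → 1 — 2/3 stop shorter (darker).
Aperture: f/11 → f/10 → f/9 → f/8 → f/7.1 — 1 1/3 stops larger aperture (brighter).
Net so far: 1 2/3 stops darker. ISO: 16000 → 20000 → 25600 → 32000 → 40000 → 51200.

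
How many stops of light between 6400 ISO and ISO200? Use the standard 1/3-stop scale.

5 stops

6400 → 5000 → 4000 → 3200 → 2500 → 2000 → 1600 → 1250 → 1000 → 800 → 640 → 500 → 400 → 320 → 250 → 200 — count the steps: 15 third-stops = 5 stops.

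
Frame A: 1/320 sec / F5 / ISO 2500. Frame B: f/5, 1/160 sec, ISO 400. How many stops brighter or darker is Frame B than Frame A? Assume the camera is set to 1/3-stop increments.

1 2/3 stops darker

Aperture: unchanged.
Shutter speed: 1/320 → 1/250 → 1/200 → 1/160 — 1 stop longer (brighter).
ISO: 2500 → 2000 → 1600 → 1250 → 1000 → 800 → 640 → 500 → 400 — 2 2/3 stops lower (darker).
Net: +1 −2 2/3 = −1 2/3 stops.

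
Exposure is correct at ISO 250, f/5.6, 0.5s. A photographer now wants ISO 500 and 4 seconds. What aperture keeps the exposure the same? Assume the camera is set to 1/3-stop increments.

ISO: 250 → 320 → 400 → 500 — 1 stop raised (brighter).
Shutter speed: 0.5 → 0.6 → 0.8 → 1 → 1.3 → 1.6 → 2 → 2.5 → 3.2 → 4 — 3 stops longer (brighter).
Net change so far: 4 stops brighter. Offset with the aperture: f/5.6 → f/6.3 → f/7.1 → f/8 → f/9 → f/10 → f/11 → f/13 → f/14 → f/16 → f/18 → f/20 → f/22.

f/22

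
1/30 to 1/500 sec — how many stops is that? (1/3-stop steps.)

1/30 → 1/40 → 1/50 → 1/60 → 1/80 → 1/100 → 1/125 → 1/160 → 1/200 → 1/250 → 1/320 → 1/400 → 1/500 — count the steps: 12 third-stops = 4 stops.

4 stops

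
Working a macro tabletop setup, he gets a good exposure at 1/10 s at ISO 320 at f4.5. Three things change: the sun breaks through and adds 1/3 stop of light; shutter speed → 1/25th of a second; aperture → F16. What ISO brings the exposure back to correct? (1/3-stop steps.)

Scene light: 1/3 stop brighter.
Shutter speed: 1/10 → 1/13 → 1/15 → 1/20 → 1/25 — 1 1/3 stops shorter (darker).
Aperture: f/4.5 → f/5 → f/5.6 → f/6.3 → f/7.1 → f/8 → f/9 → f/10 → f/11 → f/13 → f/14 → f/16 — 3 2/3 stops stopped down (darker).
Net so far: 4 2/3 stops darker. ISO: 320 → 400 → 500 → 640 → 800 → 1000 → 1250 → 1600 → 2000 → 2500 → 3200 → 4000 → 5000 → 6400 → 8000.

ISO 8000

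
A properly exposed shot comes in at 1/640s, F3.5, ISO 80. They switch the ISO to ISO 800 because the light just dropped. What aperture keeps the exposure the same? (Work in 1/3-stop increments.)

ISO: 80 → 100 → 125 → 160 → 200 → 250 → 320 → 400 → 500 → 640 → 800 — 3 1/3 stops raised (brighter).
Need 3 1/3 stops darker from the aperture: f/3.5 → f/4 → f/4.5 → f/5 → f/5.6 → f/6.3 → f/7.1 → f/8 → f/9 → f/10 → f/11.

f/11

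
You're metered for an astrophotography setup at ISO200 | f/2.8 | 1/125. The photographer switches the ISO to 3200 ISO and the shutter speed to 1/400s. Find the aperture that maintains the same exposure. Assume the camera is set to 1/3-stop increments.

ISO: 200 → 250 → 320 → 400 → 500 → 640 → 800 → 1000 → 1250 → 1600 → 2000 → 2500 → 3200 — 4 stops raised (brighter).
Shutter speed: 1/125 → 1/160 → 1/200 → 1/250 → 1/320 → 1/400 — 1 2/3 stops shorter (darker).
Net change so far: 2 1/3 stops brighter. Offset with the aperture: f/2.8 → f/3.2 → f/3.5 → f/4 → f/4.5 → f/5 → f/5.6 → f/6.3.

f/6.3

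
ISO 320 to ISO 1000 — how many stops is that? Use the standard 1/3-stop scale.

320 → 400 → 500 → 640 → 800 → 1000 — count the steps: 5 third-stops = 1 2/3 stops.

1 2/3 stops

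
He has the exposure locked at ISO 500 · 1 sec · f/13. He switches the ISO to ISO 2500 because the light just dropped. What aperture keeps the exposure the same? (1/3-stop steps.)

ISO: 500 → 640 → 800 → 1000 → 1250 → 1600 → 2000 → 2500 — 2 1/3 stops higher (brighter).
Need 2 1/3 stops darker from the aperture: f/13 → f/14 → f/16 → f/18 → f/20 → f/22 → f/25 → f/29.

f/29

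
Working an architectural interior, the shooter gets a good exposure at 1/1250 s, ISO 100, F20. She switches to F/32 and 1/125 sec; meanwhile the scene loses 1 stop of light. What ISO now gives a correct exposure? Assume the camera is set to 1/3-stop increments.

ISO 50

Scene light: 1 stop darker.
Aperture: f/20 → f/22 → f/25 → f/29 → f/32 — 1 1/3 stops stopped down (darker).
Shutter speed: 1/1250 → 1/1000 → 1/800 → 1/640 → 1/500 → 1/400 → 1/320 → 1/250 → 1/200 → 1/160 → 1/125 — 3 1/3 stops longer (brighter).
Net so far: 1 stop brighter. ISO: 100 → 80 → 64 → 50.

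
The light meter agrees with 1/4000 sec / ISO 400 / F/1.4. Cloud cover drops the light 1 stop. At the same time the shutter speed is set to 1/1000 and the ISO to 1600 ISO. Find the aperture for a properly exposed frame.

Scene light: 1 stop darker.
Shutter speed: 1/4000 → 1/2000 → 1/1000 — 2 stops longer (brighter).
ISO: 400 → 800 → 1600 — 2 stops raised (brighter).
Net so far: 3 stops brighter. Aperture: f/1.4 → f/2 → f/2.8 → f/4.

f/4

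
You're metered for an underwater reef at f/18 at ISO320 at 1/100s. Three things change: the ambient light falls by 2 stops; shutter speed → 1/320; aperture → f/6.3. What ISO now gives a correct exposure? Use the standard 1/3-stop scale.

Scene light: 2 stops darker.
Shutter speed: 1/100 → 1/125 → 1/160 → 1/200 → 1/250 → 1/320 — 1 2/3 stops shorter (darker).
Aperture: f/18 → f/16 → f/14 → f/13 → f/11 → f/10 → f/9 → f/8 → f/7.1 → f/6.3 — 3 stops larger aperture (brighter).
Net so far: 2/3 stop darker. ISO: 320 → 400 → 500.

ISO 500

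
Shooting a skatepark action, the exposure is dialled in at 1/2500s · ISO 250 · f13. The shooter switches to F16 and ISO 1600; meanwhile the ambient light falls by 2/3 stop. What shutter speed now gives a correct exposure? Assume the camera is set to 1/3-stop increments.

Scene light: 2/3 stop darker.
Aperture: f/13 → f/14 → f/16 — 2/3 stop smaller aperture (darker).
ISO: 250 → 320 → 400 → 500 → 640 → 800 → 1000 → 1250 → 1600 — 2 2/3 stops higher (brighter).
Net so far: 1 1/3 stops brighter. Shutter speed: 1/2500 → 1/3200 → 1/4000 → 1/5000 → 1/6400.

1/6400s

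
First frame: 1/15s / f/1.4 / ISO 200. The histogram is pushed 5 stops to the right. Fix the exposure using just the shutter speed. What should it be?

Overexposed by 5 stops → need 5 stops darker.
Shutter speed: 1/15 → 1/30 → 1/60 → 1/125 → 1/250 → 1/500.

1/500s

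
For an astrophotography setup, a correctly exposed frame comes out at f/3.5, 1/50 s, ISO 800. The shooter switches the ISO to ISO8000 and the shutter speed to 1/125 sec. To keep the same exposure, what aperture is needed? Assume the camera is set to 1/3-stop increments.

ISO: 800 → 1000 → 1250 → 1600 → 2000 → 2500 → 3200 → 4000 → 5000 → 6400 → 8000 — 3 1/3 stops higher (brighter).
Shutter speed: 1/50 → 1/60 → 1/80 → 1/100 → 1/125 — 1 1/3 stops shorter (darker).
Net change so far: 2 stops brighter. Offset with the aperture: f/3.5 → f/4 → f/4.5 → f/5 → f/5.6 → f/6.3 → f/7.1.

f/7.1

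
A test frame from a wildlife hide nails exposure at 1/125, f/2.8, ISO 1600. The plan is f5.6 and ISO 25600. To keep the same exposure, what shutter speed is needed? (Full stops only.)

1/500s

Aperture: f/2.8 → f/4 → f/5.6 — 2 stops stopped down (darker).
ISO: 1600 → 3200 → 6400 → 12800 → 25600 — 4 stops raised (brighter).
Net change so far: 2 stops brighter. Offset with the shutter speed: 1/125 → 1/250 → 1/500.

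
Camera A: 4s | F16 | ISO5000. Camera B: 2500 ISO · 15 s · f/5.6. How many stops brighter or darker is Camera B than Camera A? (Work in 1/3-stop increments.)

4 stops brighter

Aperture: f/16 → f/14 → f/13 → f/11 → f/10 → f/9 → f/8 → f/7.1 → f/6.3 → f/5.6 — 3 stops opened up (brighter).
Shutter speed: 4 → 5 → 6 → 8 → 10 → 13 → 15 — 2 stops slower (brighter).
ISO: 5000 → 4000 → 3200 → 2500 — 1 stop lower (darker).
Net: +3 +2 −1 = +4 stops.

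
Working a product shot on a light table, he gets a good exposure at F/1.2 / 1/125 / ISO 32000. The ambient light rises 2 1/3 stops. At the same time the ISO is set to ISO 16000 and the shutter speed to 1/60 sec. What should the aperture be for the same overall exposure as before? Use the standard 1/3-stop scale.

f/2.8

Scene light: 2 1/3 stops brighter.
ISO: 32000 → 25600 → 20000 → 16000 — 1 stop lower (darker).
Shutter speed: 1/125 → 1/100 → 1/80 → 1/60 — 1 stop longer (brighter).
Net so far: 2 1/3 stops brighter. Aperture: f/1.2 → f/1.4 → f/1.6 → f/1.8 → f/2 → f/2.2 → f/2.5 → f/2.8.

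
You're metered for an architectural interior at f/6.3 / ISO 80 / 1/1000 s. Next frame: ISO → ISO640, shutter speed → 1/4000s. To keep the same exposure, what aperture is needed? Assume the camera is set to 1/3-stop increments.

ISO: 80 → 100 → 125 → 160 → 200 → 250 → 320 → 400 → 500 → 640 — 3 stops higher (brighter).
Shutter speed: 1/1000 → 1/1250 → 1/1600 → 1/2000 → 1/2500 → 1/3200 → 1/4000 — 2 stops shorter (darker).
Net change so far: 1 stop brighter. Offset with the aperture: f/6.3 → f/7.1 → f/8 → f/9.

f/9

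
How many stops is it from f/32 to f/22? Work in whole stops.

f/32 → f/22 — count the steps: 1 stop.

1 stop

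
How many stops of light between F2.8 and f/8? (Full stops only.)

f/2.8 → f/4 → f/5.6 → f/8 — count the steps: 3 stops.

3 stops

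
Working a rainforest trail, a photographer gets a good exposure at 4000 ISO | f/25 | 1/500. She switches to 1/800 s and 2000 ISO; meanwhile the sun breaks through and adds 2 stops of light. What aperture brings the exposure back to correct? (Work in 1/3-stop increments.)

Scene light: 2 stops brighter.
Shutter speed: 1/500 → 1/640 → 1/800 — 2/3 stop faster (darker).
ISO: 4000 → 3200 → 2500 → 2000 — 1 stop dropped (darker).
Net so far: 1/3 stop brighter. Aperture: f/25 → f/29.

f/29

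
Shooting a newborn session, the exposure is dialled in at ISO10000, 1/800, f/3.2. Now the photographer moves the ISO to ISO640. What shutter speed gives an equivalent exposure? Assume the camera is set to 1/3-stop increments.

1/50s

ISO: 10000 → 8000 → 6400 → 5000 → 4000 → 3200 → 2500 → 2000 → 1600 → 1250 → 1000 → 800 → 640 — 4 stops lower (darker).
Need 4 stops brighter from the shutter speed: 1/800 → 1/640 → 1/500 → 1/400 → 1/320 → 1/250 → 1/200 → 1/160 → 1/125 → 1/100 → 1/80 → 1/60 → 1/50.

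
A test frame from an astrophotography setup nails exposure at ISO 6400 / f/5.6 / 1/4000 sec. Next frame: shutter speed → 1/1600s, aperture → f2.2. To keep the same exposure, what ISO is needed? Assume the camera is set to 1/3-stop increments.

ISO 400

Shutter speed: 1/4000 → 1/3200 → 1/2500 → 1/2000 → 1/1600 — 1 1/3 stops slower (brighter).
Aperture: f/5.6 → f/5 → f/4.5 → f/4 → f/3.5 → f/3.2 → f/2.8 → f/2.5 → f/2.2 — 2 2/3 stops opened up (brighter).
Net change so far: 4 stops brighter. Offset with the ISO: 6400 → 5000 → 4000 → 3200 → 2500 → 2000 → 1600 → 1250 → 1000 → 800 → 640 → 500 → 400.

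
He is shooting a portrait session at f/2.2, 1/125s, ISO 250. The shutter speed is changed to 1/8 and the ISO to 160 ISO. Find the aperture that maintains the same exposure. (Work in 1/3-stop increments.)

Shutter speed: 1/125 → 1/100 → 1/80 → 1/60 → 1/50 → 1/40 → 1/30 → 1/25 → 1/20 → 1/15 → 1/13 → 1/10 → 1/8 — 4 stops slower (brighter).
ISO: 250 → 200 → 160 — 2/3 stop dropped (darker).
Net change so far: 3 1/3 stops brighter. Offset with the aperture: f/2.2 → f/2.5 → f/2.8 → f/3.2 → f/3.5 → f/4 → f/4.5 → f/5 → f/5.6 → f/6.3 → f/7.1.

f/7.1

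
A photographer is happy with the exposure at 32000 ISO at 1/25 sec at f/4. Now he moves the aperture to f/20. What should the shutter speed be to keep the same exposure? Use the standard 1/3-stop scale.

1 s

Aperture: f/4 → f/4.5 → f/5 → f/5.6 → f/6.3 → f/7.1 → f/8 → f/9 → f/10 → f/11 → f/13 → f/14 → f/16 → f/18 → f/20 — 4 2/3 stops narrower (darker).
Need 4 2/3 stops brighter from the shutter speed: 1/25 → 1/20 → 1/15 → 1/13 → 1/10 → 1/8 → 1/6 → 1/5 → 1/4 → 0.3 → 0.4 → 0.5 → 0.6 → 0.8 → 1.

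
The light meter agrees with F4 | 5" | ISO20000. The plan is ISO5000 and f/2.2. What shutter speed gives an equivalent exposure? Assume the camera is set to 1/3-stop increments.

6 s

ISO: 20000 → 16000 → 12800 → 10000 → 8000 → 6400 → 5000 — 2 stops lower (darker).
Aperture: f/4 → f/3.5 → f/3.2 → f/2.8 → f/2.5 → f/2.2 — 1 2/3 stops wider (brighter).
Net change so far: 1/3 stop darker. Offset with the shutter speed: 5 → 6.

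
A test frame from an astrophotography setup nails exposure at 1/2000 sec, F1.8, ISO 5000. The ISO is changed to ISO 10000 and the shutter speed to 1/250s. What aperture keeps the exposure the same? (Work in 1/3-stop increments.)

f/7.1

ISO: 5000 → 6400 → 8000 → 10000 — 1 stop raised (brighter).
Shutter speed: 1/2000 → 1/1600 → 1/1250 → 1/1000 → 1/800 → 1/640 → 1/500 → 1/400 → 1/320 → 1/250 — 3 stops longer (brighter).
Net change so far: 4 stops brighter. Offset with the aperture: f/1.8 → f/2 → f/2.2 → f/2.5 → f/2.8 → f/3.2 → f/3.5 → f/4 → f/4.5 → f/5 → f/5.6 → f/6.3 → f/7.1.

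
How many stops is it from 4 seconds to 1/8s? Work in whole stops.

4 → 2 → 1 → 1/2 → 1/4 → 1/8 — count the steps: 5 stops.

5 stops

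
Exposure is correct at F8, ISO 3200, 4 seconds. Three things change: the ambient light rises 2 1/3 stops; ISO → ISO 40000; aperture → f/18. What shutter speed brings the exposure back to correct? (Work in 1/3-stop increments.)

Scene light: 2 1/3 stops brighter.
ISO: 3200 → 4000 → 5000 → 6400 → 8000 → 10000 → 12800 → 16000 → 20000 → 25600 → 32000 → 40000 — 3 2/3 stops raised (brighter).
Aperture: f/8 → f/9 → f/10 → f/11 → f/13 → f/14 → f/16 → f/18 — 2 1/3 stops stopped down (darker).
Net so far: 3 2/3 stops brighter. Shutter speed: 4 → 3.2 → 2.5 → 2 → 1.6 → 1.3 → 1 → 0.8 → 0.6 → 0.5 → 0.4 → 0.3.

0.3 s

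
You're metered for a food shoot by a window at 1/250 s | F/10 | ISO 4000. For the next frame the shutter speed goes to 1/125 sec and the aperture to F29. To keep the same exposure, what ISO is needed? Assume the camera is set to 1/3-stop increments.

Shutter speed: 1/250 → 1/200 → 1/160 → 1/125 — 1 stop slower (brighter).
Aperture: f/10 → f/11 → f/13 → f/14 → f/16 → f/18 → f/20 → f/22 → f/25 → f/29 — 3 stops narrower (darker).
Net change so far: 2 stops darker. Offset with the ISO: 4000 → 5000 → 6400 → 8000 → 10000 → 12800 → 16000.

ISO 16000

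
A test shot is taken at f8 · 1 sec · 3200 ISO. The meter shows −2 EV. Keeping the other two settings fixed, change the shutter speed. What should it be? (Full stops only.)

Underexposed by 2 stops → need 2 stops brighter.
Shutter speed: 1 → 2 → 4.

4 s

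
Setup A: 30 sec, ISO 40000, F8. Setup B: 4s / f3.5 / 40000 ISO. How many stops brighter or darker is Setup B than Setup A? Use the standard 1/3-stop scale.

2/3 stop darker

Aperture: f/8 → f/7.1 → f/6.3 → f/5.6 → f/5 → f/4.5 → f/4 → f/3.5 — 2 1/3 stops opened up (brighter).
Shutter speed: 30 → 25 → 20 → 15 → 13 → 10 → 8 → 6 → 5 → 4 — 3 stops faster (darker).
ISO: unchanged.
Net: +2 1/3 −3 = −2/3 stops.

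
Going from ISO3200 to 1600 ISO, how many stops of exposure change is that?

1 stop

3200 → 1600 — count the steps: 1 stop.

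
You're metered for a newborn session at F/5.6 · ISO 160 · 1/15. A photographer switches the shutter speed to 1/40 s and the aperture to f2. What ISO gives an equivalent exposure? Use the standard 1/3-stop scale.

Shutter speed: 1/15 → 1/20 → 1/25 → 1/30 → 1/40 — 1 1/3 stops faster (darker).
Aperture: f/5.6 → f/5 → f/4.5 → f/4 → f/3.5 → f/3.2 → f/2.8 → f/2.5 → f/2.2 → f/2 — 3 stops opened up (brighter).
Net change so far: 1 2/3 stops brighter. Offset with the ISO: 160 → 125 → 100 → 80 → 64 → 50.

ISO 50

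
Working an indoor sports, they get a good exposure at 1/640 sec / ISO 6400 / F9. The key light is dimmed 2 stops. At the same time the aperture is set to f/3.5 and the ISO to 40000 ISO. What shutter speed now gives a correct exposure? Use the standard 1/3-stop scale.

1/6400s

Scene light: 2 stops darker.
Aperture: f/9 → f/8 → f/7.1 → f/6.3 → f/5.6 → f/5 → f/4.5 → f/4 → f/3.5 — 2 2/3 stops wider (brighter).
ISO: 6400 → 8000 → 10000 → 12800 → 16000 → 20000 → 25600 → 32000 → 40000 — 2 2/3 stops raised (brighter).
Net so far: 3 1/3 stops brighter. Shutter speed: 1/640 → 1/800 → 1/1000 → 1/1250 → 1/1600 → 1/2000 → 1/2500 → 1/3200 → 1/4000 → 1/5000 → 1/6400.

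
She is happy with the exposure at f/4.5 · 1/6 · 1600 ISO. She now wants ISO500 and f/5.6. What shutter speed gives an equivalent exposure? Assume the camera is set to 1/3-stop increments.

ISO: 1600 → 1250 → 1000 → 800 → 640 → 500 — 1 2/3 stops dropped (darker).
Aperture: f/4.5 → f/5 → f/5.6 — 2/3 stop smaller aperture (darker).
Net change so far: 2 1/3 stops darker. Offset with the shutter speed: 1/6 → 1/5 → 1/4 → 0.3 → 0.4 → 0.5 → 0.6 → 0.8.

0.8 s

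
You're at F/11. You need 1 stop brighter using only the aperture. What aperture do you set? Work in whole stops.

f/8

Aperture: f/11 → f/8 — 1 stop opened up (brighter).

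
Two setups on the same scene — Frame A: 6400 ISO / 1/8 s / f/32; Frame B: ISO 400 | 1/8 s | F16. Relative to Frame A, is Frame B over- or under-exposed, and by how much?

Aperture: f/32 → f/22 → f/16 — 2 stops wider (brighter).
Shutter speed: unchanged.
ISO: 6400 → 3200 → 1600 → 800 → 400 — 4 stops dropped (darker).
Net: +2 −4 = −2 stops.

2 stops darker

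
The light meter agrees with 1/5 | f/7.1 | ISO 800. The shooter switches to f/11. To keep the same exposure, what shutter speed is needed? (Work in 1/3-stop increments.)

0.5 s

Aperture: f/7.1 → f/8 → f/9 → f/10 → f/11 — 1 1/3 stops narrower (darker).
Need 1 1/3 stops brighter from the shutter speed: 1/5 → 1/4 → 0.3 → 0.4 → 0.5.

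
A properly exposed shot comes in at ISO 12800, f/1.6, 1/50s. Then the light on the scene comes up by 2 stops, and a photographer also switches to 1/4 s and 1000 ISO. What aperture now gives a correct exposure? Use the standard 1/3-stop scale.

Scene light: 2 stops brighter.
Shutter speed: 1/50 → 1/40 → 1/30 → 1/25 → 1/20 → 1/15 → 1/13 → 1/10 → 1/8 → 1/6 → 1/5 → 1/4 — 3 2/3 stops slower (brighter).
ISO: 12800 → 10000 → 8000 → 6400 → 5000 → 4000 → 3200 → 2500 → 2000 → 1600 → 1250 → 1000 — 3 2/3 stops dropped (darker).
Net so far: 2 stops brighter. Aperture: f/1.6 → f/1.8 → f/2 → f/2.2 → f/2.5 → f/2.8 → f/3.2.

f/3.2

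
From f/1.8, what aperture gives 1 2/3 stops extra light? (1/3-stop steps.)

Aperture: f/1.8 → f/1.6 → f/1.4 → f/1.2 → f/1.1 → f/1.0 — 1 2/3 stops larger aperture (brighter).

f/1.0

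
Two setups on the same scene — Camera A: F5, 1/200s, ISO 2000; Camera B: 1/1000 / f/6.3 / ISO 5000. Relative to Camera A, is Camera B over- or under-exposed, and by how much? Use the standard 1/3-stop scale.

1 2/3 stops darker

Aperture: f/5 → f/5.6 → f/6.3 — 2/3 stop smaller aperture (darker).
Shutter speed: 1/200 → 1/250 → 1/320 → 1/400 → 1/500 → 1/640 → 1/800 → 1/1000 — 2 1/3 stops shorter (darker).
ISO: 2000 → 2500 → 3200 → 4000 → 5000 — 1 1/3 stops raised (brighter).
Net: −2/3 −2 1/3 +1 1/3 = −1 2/3 stops.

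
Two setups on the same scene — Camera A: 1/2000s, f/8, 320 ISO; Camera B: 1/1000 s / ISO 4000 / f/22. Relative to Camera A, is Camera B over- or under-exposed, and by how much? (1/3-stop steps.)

1 2/3 stops brighter

Aperture: f/8 → f/9 → f/10 → f/11 → f/13 → f/14 → f/16 → f/18 → f/20 → f/22 — 3 stops narrower (darker).
Shutter speed: 1/2000 → 1/1600 → 1/1250 → 1/1000 — 1 stop longer (brighter).
ISO: 320 → 400 → 500 → 640 → 800 → 1000 → 1250 → 1600 → 2000 → 2500 → 3200 → 4000 — 3 2/3 stops higher (brighter).
Net: −3 +1 +3 2/3 = +1 2/3 stops.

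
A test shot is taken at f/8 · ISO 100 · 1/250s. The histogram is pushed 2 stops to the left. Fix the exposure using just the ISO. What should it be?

ISO 400

Underexposed by 2 stops → need 2 stops brighter.
ISO: 100 → 200 → 400.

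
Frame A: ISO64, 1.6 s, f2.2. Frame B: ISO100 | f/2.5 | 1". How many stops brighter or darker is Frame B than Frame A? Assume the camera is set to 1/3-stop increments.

Aperture: f/2.2 → f/2.5 — 1/3 stop narrower (darker).
Shutter speed: 1.6 → 1.3 → 1 — 2/3 stop shorter (darker).
ISO: 64 → 80 → 100 — 2/3 stop raised (brighter).
Net: −1/3 −2/3 +2/3 = −1/3 stops.

1/3 stop darker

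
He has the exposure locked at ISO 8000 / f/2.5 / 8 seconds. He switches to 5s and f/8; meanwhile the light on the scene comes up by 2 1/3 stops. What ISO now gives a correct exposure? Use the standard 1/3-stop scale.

Scene light: 2 1/3 stops brighter.
Shutter speed: 8 → 6 → 5 — 2/3 stop shorter (darker).
Aperture: f/2.5 → f/2.8 → f/3.2 → f/3.5 → f/4 → f/4.5 → f/5 → f/5.6 → f/6.3 → f/7.1 → f/8 — 3 1/3 stops smaller aperture (darker).
Net so far: 1 2/3 stops darker. ISO: 8000 → 10000 → 12800 → 16000 → 20000 → 25600.

ISO 25600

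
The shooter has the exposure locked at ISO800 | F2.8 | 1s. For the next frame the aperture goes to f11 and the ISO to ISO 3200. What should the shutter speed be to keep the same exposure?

4 s

Aperture: f/2.8 → f/4 → f/5.6 → f/8 → f/11 — 4 stops smaller aperture (darker).
ISO: 800 → 1600 → 3200 — 2 stops higher (brighter).
Net change so far: 2 stops darker. Offset with the shutter speed: 1 → 2 → 4.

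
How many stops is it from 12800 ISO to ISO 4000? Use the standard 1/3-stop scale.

12800 → 10000 → 8000 → 6400 → 5000 → 4000 — count the steps: 5 third-stops = 1 2/3 stops.

1 2/3 stops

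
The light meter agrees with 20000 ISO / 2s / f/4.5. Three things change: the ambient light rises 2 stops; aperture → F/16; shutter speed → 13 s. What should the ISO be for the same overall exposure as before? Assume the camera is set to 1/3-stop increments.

ISO 10000

Scene light: 2 stops brighter.
Aperture: f/4.5 → f/5 → f/5.6 → f/6.3 → f/7.1 → f/8 → f/9 → f/10 → f/11 → f/13 → f/14 → f/16 — 3 2/3 stops smaller aperture (darker).
Shutter speed: 2 → 2.5 → 3.2 → 4 → 5 → 6 → 8 → 10 → 13 — 2 2/3 stops longer (brighter).
Net so far: 1 stop brighter. ISO: 20000 → 16000 → 12800 → 10000.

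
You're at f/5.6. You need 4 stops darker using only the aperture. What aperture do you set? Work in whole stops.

Aperture: f/5.6 → f/8 → f/11 → f/16 → f/22 — 4 stops stopped down (darker).

f/22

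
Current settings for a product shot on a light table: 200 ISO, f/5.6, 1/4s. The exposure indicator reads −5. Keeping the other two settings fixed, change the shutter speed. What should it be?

Underexposed by 5 stops → need 5 stops brighter.
Shutter speed: 1/4 → 1/2 → 1 → 2 → 4 → 8.

8 s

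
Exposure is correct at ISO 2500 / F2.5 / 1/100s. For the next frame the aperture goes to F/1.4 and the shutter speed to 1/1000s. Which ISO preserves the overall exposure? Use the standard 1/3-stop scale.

ISO 8000

Aperture: f/2.5 → f/2.2 → f/2 → f/1.8 → f/1.6 → f/1.4 — 1 2/3 stops wider (brighter).
Shutter speed: 1/100 → 1/125 → 1/160 → 1/200 → 1/250 → 1/320 → 1/400 → 1/500 → 1/640 → 1/800 → 1/1000 — 3 1/3 stops faster (darker).
Net change so far: 1 2/3 stops darker. Offset with the ISO: 2500 → 3200 → 4000 → 5000 → 6400 → 8000.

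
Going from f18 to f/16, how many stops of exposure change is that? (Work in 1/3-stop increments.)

1/3 stop

f/18 → f/16 — count the steps: 1 third-stops = 1/3 stop.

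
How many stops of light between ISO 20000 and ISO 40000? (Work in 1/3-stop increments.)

1 stop

20000 → 25600 → 32000 → 40000 — count the steps: 3 third-stops = 1 stop.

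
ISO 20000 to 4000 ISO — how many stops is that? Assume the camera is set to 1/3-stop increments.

20000 → 16000 → 12800 → 10000 → 8000 → 6400 → 5000 → 4000 — count the steps: 7 third-stops = 2 1/3 stops.

2 1/3 stops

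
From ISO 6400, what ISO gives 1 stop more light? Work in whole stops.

ISO: 6400 → 12800 — 1 stop raised (brighter).

ISO 12800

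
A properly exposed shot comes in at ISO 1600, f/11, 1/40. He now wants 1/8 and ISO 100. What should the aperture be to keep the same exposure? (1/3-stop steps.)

f/6.3

Shutter speed: 1/40 → 1/30 → 1/25 → 1/20 → 1/15 → 1/13 → 1/10 → 1/8 — 2 1/3 stops longer (brighter).
ISO: 1600 → 1250 → 1000 → 800 → 640 → 500 → 400 → 320 → 250 → 200 → 160 → 125 → 100 — 4 stops dropped (darker).
Net change so far: 1 2/3 stops darker. Offset with the aperture: f/11 → f/10 → f/9 → f/8 → f/7.1 → f/6.3.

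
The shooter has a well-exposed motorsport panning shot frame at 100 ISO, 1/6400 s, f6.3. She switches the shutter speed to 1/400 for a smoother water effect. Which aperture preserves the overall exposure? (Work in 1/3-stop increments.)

Shutter speed: 1/6400 → 1/5000 → 1/4000 → 1/3200 → 1/2500 → 1/2000 → 1/1600 → 1/1250 → 1/1000 → 1/800 → 1/640 → 1/500 → 1/400 — 4 stops slower (brighter).
Need 4 stops darker from the aperture: f/6.3 → f/7.1 → f/8 → f/9 → f/10 → f/11 → f/13 → f/14 → f/16 → f/18 → f/20 → f/22 → f/25.

f/25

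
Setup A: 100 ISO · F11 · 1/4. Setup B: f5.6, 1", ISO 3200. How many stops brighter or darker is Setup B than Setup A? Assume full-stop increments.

Aperture: f/11 → f/8 → f/5.6 — 2 stops wider (brighter).
Shutter speed: 1/4 → 1/2 → 1 — 2 stops slower (brighter).
ISO: 100 → 200 → 400 → 800 → 1600 → 3200 — 5 stops higher (brighter).
Net: +2 +2 +5 = +9 stops.

9 stops brighter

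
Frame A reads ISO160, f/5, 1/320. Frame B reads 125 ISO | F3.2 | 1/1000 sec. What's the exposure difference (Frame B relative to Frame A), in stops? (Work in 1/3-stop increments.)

Aperture: f/5 → f/4.5 → f/4 → f/3.5 → f/3.2 — 1 1/3 stops wider (brighter).
Shutter speed: 1/320 → 1/400 → 1/500 → 1/640 → 1/800 → 1/1000 — 1 2/3 stops faster (darker).
ISO: 160 → 125 — 1/3 stop dropped (darker).
Net: +1 1/3 −1 2/3 −1/3 = −2/3 stops.

2/3 stop darker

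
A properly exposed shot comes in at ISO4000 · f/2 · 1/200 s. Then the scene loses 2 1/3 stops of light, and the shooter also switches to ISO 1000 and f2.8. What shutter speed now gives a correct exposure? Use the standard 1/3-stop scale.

1/5s

Scene light: 2 1/3 stops darker.
ISO: 4000 → 3200 → 2500 → 2000 → 1600 → 1250 → 1000 — 2 stops dropped (darker).
Aperture: f/2 → f/2.2 → f/2.5 → f/2.8 — 1 stop narrower (darker).
Net so far: 5 1/3 stops darker. Shutter speed: 1/200 → 1/160 → 1/125 → 1/100 → 1/80 → 1/60 → 1/50 → 1/40 → 1/30 → 1/25 → 1/20 → 1/15 → 1/13 → 1/10 → 1/8 → 1/6 → 1/5.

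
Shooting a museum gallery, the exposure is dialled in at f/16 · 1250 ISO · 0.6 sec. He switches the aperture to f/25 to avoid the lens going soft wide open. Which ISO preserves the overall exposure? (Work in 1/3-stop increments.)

ISO 3200

Aperture: f/16 → f/18 → f/20 → f/22 → f/25 — 1 1/3 stops narrower (darker).
Need 1 1/3 stops brighter from the ISO: 1250 → 1600 → 2000 → 2500 → 3200.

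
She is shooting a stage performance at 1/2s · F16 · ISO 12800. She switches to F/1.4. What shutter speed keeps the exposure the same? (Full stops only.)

Aperture: f/16 → f/11 → f/8 → f/5.6 → f/4 → f/2.8 → f/2 → f/1.4 — 7 stops wider (brighter).
Need 7 stops darker from the shutter speed: 1/2 → 1/4 → 1/8 → 1/15 → 1/30 → 1/60 → 1/125 → 1/250.

1/250s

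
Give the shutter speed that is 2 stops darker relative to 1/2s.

Shutter speed: 1/2 → 1/4 → 1/8 — 2 stops faster (darker).

1/8s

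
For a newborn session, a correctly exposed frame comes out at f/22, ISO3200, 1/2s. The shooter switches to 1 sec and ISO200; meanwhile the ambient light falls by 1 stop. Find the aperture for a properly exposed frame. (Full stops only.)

f/5.6

Scene light: 1 stop darker.
Shutter speed: 1/2 → 1 — 1 stop slower (brighter).
ISO: 3200 → 1600 → 800 → 400 → 200 — 4 stops dropped (darker).
Net so far: 4 stops darker. Aperture: f/22 → f/16 → f/11 → f/8 → f/5.6.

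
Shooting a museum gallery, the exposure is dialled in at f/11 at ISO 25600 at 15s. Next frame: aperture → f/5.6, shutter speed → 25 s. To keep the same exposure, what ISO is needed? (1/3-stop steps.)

Aperture: f/11 → f/10 → f/9 → f/8 → f/7.1 → f/6.3 → f/5.6 — 2 stops wider (brighter).
Shutter speed: 15 → 20 → 25 — 2/3 stop longer (brighter).
Net change so far: 2 2/3 stops brighter. Offset with the ISO: 25600 → 20000 → 16000 → 12800 → 10000 → 8000 → 6400 → 5000 → 4000.

ISO 4000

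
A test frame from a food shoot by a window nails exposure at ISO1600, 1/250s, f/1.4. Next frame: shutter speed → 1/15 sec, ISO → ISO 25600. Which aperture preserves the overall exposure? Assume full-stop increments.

f/22

Shutter speed: 1/250 → 1/125 → 1/60 → 1/30 → 1/15 — 4 stops longer (brighter).
ISO: 1600 → 3200 → 6400 → 12800 → 25600 — 4 stops higher (brighter).
Net change so far: 8 stops brighter. Offset with the aperture: f/1.4 → f/2 → f/2.8 → f/4 → f/5.6 → f/8 → f/11 → f/16 → f/22.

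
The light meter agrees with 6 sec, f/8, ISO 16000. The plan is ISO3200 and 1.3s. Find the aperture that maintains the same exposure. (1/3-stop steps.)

ISO: 16000 → 12800 → 10000 → 8000 → 6400 → 5000 → 4000 → 3200 — 2 1/3 stops lower (darker).
Shutter speed: 6 → 5 → 4 → 3.2 → 2.5 → 2 → 1.6 → 1.3 — 2 1/3 stops faster (darker).
Net change so far: 4 2/3 stops darker. Offset with the aperture: f/8 → f/7.1 → f/6.3 → f/5.6 → f/5 → f/4.5 → f/4 → f/3.5 → f/3.2 → f/2.8 → f/2.5 → f/2.2 → f/2 → f/1.8 → f/1.6.

f/1.6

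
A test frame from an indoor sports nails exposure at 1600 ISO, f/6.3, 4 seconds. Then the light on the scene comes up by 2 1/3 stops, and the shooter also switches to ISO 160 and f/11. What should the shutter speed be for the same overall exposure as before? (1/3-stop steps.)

25 s

Scene light: 2 1/3 stops brighter.
ISO: 1600 → 1250 → 1000 → 800 → 640 → 500 → 400 → 320 → 250 → 200 → 160 — 3 1/3 stops dropped (darker).
Aperture: f/6.3 → f/7.1 → f/8 → f/9 → f/10 → f/11 — 1 2/3 stops stopped down (darker).
Net so far: 2 2/3 stops darker. Shutter speed: 4 → 5 → 6 → 8 → 10 → 13 → 15 → 20 → 25.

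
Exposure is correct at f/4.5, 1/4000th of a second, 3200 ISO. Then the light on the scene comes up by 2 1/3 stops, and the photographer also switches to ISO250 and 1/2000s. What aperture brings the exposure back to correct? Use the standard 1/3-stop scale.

f/4

Scene light: 2 1/3 stops brighter.
ISO: 3200 → 2500 → 2000 → 1600 → 1250 → 1000 → 800 → 640 → 500 → 400 → 320 → 250 — 3 2/3 stops dropped (darker).
Shutter speed: 1/4000 → 1/3200 → 1/2500 → 1/2000 — 1 stop longer (brighter).
Net so far: 1/3 stop darker. Aperture: f/4.5 → f/4.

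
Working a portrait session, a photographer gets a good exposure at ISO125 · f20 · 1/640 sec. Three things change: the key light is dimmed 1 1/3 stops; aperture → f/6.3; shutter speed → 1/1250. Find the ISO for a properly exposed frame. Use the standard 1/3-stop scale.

ISO 64

Scene light: 1 1/3 stops darker.
Aperture: f/20 → f/18 → f/16 → f/14 → f/13 → f/11 → f/10 → f/9 → f/8 → f/7.1 → f/6.3 — 3 1/3 stops wider (brighter).
Shutter speed: 1/640 → 1/800 → 1/1000 → 1/1250 — 1 stop faster (darker).
Net so far: 1 stop brighter. ISO: 125 → 100 → 80 → 64.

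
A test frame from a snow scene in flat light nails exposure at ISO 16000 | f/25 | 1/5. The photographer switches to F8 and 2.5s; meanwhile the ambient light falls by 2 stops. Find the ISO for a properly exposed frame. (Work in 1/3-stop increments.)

Scene light: 2 stops darker.
Aperture: f/25 → f/22 → f/20 → f/18 → f/16 → f/14 → f/13 → f/11 → f/10 → f/9 → f/8 — 3 1/3 stops opened up (brighter).
Shutter speed: 1/5 → 1/4 → 0.3 → 0.4 → 0.5 → 0.6 → 0.8 → 1 → 1.3 → 1.6 → 2 → 2.5 — 3 2/3 stops slower (brighter).
Net so far: 5 stops brighter. ISO: 16000 → 12800 → 10000 → 8000 → 6400 → 5000 → 4000 → 3200 → 2500 → 2000 → 1600 → 1250 → 1000 → 800 → 640 → 500.

ISO 500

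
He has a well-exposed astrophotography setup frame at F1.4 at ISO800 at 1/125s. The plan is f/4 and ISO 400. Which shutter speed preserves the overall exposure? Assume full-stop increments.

Aperture: f/1.4 → f/2 → f/2.8 → f/4 — 3 stops stopped down (darker).
ISO: 800 → 400 — 1 stop dropped (darker).
Net change so far: 4 stops darker. Offset with the shutter speed: 1/125 → 1/60 → 1/30 → 1/15 → 1/8.

1/8s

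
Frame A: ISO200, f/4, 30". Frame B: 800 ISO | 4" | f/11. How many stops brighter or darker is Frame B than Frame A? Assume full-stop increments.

Aperture: f/4 → f/5.6 → f/8 → f/11 — 3 stops narrower (darker).
Shutter speed: 30 → 15 → 8 → 4 — 3 stops faster (darker).
ISO: 200 → 400 → 800 — 2 stops higher (brighter).
Net: −3 −3 +2 = −4 stops.

4 stops darker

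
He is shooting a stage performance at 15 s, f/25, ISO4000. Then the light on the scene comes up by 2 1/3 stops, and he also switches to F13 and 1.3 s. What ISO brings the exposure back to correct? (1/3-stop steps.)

ISO 2500

Scene light: 2 1/3 stops brighter.
Aperture: f/25 → f/22 → f/20 → f/18 → f/16 → f/14 → f/13 — 2 stops wider (brighter).
Shutter speed: 15 → 13 → 10 → 8 → 6 → 5 → 4 → 3.2 → 2.5 → 2 → 1.6 → 1.3 — 3 2/3 stops shorter (darker).
Net so far: 2/3 stop brighter. ISO: 4000 → 3200 → 2500.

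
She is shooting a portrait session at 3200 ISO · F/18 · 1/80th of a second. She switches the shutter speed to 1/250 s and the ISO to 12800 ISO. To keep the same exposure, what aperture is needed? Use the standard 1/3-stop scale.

f/20

Shutter speed: 1/80 → 1/100 → 1/125 → 1/160 → 1/200 → 1/250 — 1 2/3 stops faster (darker).
ISO: 3200 → 4000 → 5000 → 6400 → 8000 → 10000 → 12800 — 2 stops raised (brighter).
Net change so far: 1/3 stop brighter. Offset with the aperture: f/18 → f/20.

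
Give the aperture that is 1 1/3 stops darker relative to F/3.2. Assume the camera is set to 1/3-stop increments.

Aperture: f/3.2 → f/3.5 → f/4 → f/4.5 → f/5 — 1 1/3 stops narrower (darker).

f/5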